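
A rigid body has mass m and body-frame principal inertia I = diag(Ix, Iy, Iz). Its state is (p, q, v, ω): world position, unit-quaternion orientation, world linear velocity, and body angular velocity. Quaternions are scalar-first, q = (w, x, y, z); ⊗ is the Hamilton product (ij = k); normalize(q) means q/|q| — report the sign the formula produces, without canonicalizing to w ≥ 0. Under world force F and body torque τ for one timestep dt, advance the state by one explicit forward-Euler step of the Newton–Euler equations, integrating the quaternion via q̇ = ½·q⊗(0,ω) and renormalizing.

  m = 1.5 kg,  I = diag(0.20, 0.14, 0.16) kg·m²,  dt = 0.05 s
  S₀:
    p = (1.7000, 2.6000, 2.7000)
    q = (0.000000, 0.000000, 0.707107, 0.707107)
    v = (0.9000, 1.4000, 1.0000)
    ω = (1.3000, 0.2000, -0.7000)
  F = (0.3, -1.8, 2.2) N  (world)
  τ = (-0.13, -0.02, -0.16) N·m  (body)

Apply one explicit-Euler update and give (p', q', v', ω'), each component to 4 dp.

(τ − ω×Iω)/I = (-0.6360, 0.1171, -0.9025)
ω + α·dt = (1.2682, 0.2059, -0.7451)
q⊗(0,ω) = (0.3535535, -0.6363963, 0.9192391, -0.9192391)
q + ½dt·q⊗(0,ω), renormalized = (0.0088, -0.0159, 0.7296, 0.6837)
p' = p + v·dt = (1.7450, 2.6700, 2.7500)
v' = v + a·dt = (0.9100, 1.3400, 1.0733)

p' = (1.7450, 2.6700, 2.7500)
q' = (0.0088, -0.0159, 0.7296, 0.6837)
v' = (0.9100, 1.3400, 1.0733)
ω' = (1.2682, 0.2059, -0.7451)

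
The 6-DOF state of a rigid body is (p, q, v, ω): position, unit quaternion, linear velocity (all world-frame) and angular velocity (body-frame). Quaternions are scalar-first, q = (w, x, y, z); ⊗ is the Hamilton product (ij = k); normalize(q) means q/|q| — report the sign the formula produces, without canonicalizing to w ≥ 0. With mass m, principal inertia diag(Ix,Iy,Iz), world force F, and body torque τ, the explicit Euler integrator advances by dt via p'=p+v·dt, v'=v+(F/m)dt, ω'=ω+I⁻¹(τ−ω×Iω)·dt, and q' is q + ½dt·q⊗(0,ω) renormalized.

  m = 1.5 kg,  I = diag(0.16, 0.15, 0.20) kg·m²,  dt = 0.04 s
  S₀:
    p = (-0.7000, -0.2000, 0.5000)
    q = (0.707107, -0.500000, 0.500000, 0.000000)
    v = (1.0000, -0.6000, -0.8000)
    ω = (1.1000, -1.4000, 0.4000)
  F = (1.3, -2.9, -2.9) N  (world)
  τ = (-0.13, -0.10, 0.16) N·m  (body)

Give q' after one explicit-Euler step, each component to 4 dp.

q' = (0.7316, -0.4801, 0.4839, 0.0087)

q⊗(0,ω) = (1.2500000, 0.9778177, -0.7899498, 0.4328428)
q' = normalize(q + ½dt·q⊗(0,ω)) = (0.7316, -0.4801, 0.4839, 0.0087)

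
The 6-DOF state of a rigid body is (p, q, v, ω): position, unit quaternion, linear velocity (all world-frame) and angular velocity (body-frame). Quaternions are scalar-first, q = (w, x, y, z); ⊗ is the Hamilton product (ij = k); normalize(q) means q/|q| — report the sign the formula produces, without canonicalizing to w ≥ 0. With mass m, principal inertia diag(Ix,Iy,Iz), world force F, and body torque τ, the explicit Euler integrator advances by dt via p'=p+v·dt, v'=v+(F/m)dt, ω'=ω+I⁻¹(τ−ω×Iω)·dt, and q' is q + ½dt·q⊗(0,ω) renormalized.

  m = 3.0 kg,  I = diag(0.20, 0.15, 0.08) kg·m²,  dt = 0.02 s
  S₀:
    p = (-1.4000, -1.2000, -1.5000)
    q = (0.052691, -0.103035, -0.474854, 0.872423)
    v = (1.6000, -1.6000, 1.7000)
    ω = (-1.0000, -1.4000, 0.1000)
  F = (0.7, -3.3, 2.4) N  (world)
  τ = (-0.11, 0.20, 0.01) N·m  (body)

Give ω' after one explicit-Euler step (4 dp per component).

ω' = (-1.0120, -1.3717, 0.1200)

gyro term ω×Iω = (0.0098, -0.0120, -0.0700)
α = I⁻¹(τ − ω×Iω) = (-0.5990, 1.4133, 1.0000)
ω' = ω + α·dt = (-1.0120, -1.3717, 0.1200)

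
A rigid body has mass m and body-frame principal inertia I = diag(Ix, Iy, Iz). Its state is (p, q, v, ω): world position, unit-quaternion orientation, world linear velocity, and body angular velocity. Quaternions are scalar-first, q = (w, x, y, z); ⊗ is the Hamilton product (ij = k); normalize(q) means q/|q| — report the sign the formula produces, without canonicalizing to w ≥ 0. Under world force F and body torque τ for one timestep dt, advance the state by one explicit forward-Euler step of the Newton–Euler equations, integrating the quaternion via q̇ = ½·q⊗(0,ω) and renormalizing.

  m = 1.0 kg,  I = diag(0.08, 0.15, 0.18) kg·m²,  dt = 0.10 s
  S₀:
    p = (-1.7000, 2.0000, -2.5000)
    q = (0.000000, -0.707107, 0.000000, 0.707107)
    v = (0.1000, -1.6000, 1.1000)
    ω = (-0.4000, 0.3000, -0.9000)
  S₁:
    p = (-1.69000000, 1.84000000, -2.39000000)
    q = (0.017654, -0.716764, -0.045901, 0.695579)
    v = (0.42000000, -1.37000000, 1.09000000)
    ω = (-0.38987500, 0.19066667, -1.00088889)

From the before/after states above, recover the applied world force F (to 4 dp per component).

velocity change Δv = (0.32000000, 0.23000000, -0.01000000)
m·(v₁−v₀)/dt = (3.2000, 2.3000, -0.1000)

F = (3.2000, 2.3000, -0.1000)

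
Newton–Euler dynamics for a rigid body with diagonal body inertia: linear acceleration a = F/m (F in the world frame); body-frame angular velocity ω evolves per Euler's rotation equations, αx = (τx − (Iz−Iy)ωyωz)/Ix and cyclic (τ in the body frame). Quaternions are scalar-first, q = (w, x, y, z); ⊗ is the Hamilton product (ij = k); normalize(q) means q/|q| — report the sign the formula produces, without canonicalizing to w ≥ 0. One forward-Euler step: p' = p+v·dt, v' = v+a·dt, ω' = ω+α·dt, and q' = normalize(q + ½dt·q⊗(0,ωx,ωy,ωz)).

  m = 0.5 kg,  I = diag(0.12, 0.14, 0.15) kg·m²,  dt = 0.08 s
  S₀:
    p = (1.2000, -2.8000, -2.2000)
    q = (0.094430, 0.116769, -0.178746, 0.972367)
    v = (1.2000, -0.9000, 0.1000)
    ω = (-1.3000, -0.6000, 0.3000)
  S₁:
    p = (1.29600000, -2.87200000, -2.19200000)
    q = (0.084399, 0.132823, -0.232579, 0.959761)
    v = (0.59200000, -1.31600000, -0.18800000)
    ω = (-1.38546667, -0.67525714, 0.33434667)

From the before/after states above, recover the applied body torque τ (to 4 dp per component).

τ = (-0.1300, -0.1200, 0.0800)

ω₁ − ω₀ = (-0.08546667, -0.07525714, 0.03434667)
precession coupling = (-0.0018, 0.0117, 0.0156)
I·α + gyro = (-0.1300, -0.1200, 0.0800)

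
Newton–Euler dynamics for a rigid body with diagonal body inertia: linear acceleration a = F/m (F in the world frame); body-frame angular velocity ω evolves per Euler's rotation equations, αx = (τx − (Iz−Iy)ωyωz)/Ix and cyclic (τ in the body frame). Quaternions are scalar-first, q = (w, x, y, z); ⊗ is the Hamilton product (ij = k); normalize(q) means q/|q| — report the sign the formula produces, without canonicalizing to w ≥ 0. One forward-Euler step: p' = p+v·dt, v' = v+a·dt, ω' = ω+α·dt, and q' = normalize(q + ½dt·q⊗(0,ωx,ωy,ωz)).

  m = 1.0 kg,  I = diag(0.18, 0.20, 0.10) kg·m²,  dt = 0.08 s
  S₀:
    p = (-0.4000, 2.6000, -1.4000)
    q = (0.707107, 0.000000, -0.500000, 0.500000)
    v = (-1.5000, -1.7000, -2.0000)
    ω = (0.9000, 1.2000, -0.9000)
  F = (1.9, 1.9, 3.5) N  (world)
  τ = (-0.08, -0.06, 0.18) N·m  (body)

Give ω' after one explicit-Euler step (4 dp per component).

ω' = (0.8164, 1.2019, -0.7733)

α = I⁻¹(τ − ω×Iω) = (-1.0444, 0.0240, 1.5840)
new body rate ω' = (0.8164, 1.2019, -0.7733)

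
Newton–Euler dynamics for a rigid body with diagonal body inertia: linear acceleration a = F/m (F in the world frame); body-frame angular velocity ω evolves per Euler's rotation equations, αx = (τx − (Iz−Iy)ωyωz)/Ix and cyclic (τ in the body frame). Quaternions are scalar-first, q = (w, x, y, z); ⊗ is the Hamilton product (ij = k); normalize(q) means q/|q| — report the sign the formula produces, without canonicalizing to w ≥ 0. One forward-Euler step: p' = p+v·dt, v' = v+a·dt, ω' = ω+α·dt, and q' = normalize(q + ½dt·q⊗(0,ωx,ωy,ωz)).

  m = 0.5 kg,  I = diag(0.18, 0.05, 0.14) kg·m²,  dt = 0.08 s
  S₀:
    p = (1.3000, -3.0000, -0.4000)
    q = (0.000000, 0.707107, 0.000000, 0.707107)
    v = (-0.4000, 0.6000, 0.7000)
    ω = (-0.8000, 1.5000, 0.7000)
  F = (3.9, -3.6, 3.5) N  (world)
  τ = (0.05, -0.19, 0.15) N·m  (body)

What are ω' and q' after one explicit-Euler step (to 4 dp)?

ω' = (-0.8198, 1.2318, 0.6966)
q' = (0.0028, 0.6629, -0.0423, 0.7475)

(τ − ω×Iω)/I = (-0.2472, -3.3520, -0.0429)
ω' = ω + α·dt = (-0.8198, 1.2318, 0.6966)
Hamilton product q⊗(0,ω) = (0.0707107, -1.0606605, -1.0606605, 1.0606605)
updated quaternion q' = (0.0028, 0.6629, -0.0423, 0.7475)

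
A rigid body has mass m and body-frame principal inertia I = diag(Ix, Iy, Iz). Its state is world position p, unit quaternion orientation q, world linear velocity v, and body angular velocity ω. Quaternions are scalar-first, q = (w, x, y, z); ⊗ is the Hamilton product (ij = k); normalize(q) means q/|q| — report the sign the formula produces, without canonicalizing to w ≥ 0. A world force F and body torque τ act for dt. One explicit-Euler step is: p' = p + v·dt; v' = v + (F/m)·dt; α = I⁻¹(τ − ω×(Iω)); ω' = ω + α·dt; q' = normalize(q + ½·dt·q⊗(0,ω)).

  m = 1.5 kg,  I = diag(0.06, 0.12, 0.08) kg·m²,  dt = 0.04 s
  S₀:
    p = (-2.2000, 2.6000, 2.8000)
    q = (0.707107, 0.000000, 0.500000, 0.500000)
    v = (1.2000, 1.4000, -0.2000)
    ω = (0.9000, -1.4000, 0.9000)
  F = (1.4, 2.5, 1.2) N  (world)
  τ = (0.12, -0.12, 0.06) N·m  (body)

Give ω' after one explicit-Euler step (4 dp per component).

ω' = (0.9464, -1.4346, 0.9678)

gyro term ω×Iω = (0.0504, -0.0162, -0.0756)
angular accel α = (1.1600, -0.8650, 1.6950)
new body rate ω' = (0.9464, -1.4346, 0.9678)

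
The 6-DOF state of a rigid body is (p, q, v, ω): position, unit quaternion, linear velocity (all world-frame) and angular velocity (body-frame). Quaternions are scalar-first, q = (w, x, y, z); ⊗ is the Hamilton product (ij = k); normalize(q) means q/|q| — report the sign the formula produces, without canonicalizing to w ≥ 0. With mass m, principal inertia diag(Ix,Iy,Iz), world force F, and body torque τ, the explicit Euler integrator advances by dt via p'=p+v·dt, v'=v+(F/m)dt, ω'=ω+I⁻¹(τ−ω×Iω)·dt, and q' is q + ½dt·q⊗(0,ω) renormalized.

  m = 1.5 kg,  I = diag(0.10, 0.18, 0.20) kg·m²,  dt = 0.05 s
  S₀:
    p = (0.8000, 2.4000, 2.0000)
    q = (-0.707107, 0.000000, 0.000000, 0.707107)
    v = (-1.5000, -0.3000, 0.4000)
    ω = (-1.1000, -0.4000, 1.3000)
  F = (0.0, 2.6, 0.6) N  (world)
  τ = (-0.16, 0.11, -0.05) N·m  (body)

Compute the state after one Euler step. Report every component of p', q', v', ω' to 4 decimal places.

p' = (0.7250, 2.3850, 2.0200)
q' = (-0.7294, 0.0265, -0.0124, 0.6835)
v' = (-1.5000, -0.2133, 0.4200)
ω' = (-1.1748, -0.4092, 1.2787)

angular accel α = (-1.4960, -0.1833, -0.4260)
ω' = ω + α·dt = (-1.1748, -0.4092, 1.2787)
2q̇ = q⊗(0,ω) = (-0.9192391, 1.0606605, -0.4949749, -0.9192391)
updated quaternion q' = (-0.7294, 0.0265, -0.0124, 0.6835)
p + v·dt = (0.7250, 2.3850, 2.0200)
v' = v + a·dt = (-1.5000, -0.2133, 0.4200)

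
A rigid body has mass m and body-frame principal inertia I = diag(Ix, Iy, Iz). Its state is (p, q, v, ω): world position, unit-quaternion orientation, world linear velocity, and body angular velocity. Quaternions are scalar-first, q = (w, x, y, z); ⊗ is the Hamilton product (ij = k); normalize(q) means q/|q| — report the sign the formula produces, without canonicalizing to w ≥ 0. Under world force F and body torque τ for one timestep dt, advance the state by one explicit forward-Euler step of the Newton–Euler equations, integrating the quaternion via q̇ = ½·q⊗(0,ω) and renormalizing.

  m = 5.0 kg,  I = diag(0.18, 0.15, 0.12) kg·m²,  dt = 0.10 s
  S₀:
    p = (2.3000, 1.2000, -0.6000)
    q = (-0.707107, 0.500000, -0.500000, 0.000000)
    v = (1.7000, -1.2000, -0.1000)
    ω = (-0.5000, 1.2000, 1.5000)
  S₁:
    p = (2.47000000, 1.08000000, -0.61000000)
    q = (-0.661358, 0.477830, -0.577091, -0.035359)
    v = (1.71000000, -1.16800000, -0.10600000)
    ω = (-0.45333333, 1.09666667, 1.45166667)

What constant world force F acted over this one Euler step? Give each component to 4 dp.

velocity change Δv = (0.01000000, 0.03200000, -0.00600000)
applied force F = (0.5000, 1.6000, -0.3000)

F = (0.5000, 1.6000, -0.3000)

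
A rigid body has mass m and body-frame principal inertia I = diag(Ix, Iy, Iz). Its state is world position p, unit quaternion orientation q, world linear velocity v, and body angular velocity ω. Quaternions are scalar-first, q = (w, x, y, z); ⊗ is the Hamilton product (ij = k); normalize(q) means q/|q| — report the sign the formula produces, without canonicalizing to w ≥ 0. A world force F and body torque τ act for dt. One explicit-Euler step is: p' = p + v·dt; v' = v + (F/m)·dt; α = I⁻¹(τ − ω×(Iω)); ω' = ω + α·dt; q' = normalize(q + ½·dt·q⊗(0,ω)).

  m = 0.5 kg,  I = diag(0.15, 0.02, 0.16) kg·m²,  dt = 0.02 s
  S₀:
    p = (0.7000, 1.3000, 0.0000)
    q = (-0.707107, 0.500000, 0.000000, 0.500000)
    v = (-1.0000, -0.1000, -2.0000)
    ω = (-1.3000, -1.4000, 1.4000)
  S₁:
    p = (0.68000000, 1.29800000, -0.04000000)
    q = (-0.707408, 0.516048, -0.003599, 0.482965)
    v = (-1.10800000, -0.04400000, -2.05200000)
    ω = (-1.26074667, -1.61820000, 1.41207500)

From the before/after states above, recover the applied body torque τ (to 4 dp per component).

Δω = ω₁−ω₀ = (0.03925333, -0.21820000, 0.01207500)
ω₀×(Iω₀) = (-0.2744, 0.0182, -0.2366)
I·α + gyro = (0.0200, -0.2000, -0.1400)

τ = (0.0200, -0.2000, -0.1400)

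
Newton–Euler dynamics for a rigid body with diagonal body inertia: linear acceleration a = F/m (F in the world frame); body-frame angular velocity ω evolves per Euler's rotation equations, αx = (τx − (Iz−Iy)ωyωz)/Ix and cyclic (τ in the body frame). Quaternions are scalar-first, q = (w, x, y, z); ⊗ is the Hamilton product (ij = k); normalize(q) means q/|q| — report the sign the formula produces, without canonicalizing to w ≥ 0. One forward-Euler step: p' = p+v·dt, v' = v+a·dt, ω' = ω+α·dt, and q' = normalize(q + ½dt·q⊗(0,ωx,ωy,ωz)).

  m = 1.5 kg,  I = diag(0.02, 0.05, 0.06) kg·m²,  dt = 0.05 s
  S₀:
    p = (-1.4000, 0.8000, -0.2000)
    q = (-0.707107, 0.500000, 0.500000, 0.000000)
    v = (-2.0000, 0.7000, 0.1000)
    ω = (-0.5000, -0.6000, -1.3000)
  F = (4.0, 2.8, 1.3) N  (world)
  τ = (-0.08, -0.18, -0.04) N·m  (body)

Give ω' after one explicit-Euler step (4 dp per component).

ω' = (-0.7195, -0.7540, -1.3408)

angular accel α = (-4.3900, -3.0800, -0.8167)
ω' = ω + α·dt = (-0.7195, -0.7540, -1.3408)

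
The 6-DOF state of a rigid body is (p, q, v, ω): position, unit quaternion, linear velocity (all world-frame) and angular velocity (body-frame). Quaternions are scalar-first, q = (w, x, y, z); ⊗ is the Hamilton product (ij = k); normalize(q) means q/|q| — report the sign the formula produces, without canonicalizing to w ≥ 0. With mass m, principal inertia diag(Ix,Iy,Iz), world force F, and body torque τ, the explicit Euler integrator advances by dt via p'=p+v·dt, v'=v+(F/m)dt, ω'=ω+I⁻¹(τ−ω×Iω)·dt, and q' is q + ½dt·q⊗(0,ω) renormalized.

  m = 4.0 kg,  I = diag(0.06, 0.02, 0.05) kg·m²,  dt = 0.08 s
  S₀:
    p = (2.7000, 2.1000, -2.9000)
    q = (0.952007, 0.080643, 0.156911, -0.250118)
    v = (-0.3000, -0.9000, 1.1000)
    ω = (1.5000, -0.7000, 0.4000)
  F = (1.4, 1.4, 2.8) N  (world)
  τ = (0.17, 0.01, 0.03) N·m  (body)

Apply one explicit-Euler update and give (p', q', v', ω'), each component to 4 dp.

linear accel F/m = (0.3500, 0.3500, 0.7000)
new position p' = (2.6760, 2.0280, -2.8120)
v' = v + a·dt = (-0.2720, -0.8720, 1.1560)
precession coupling ω×(Iω) = (-0.0084, 0.0060, 0.0420)
α = I⁻¹(τ − ω×Iω) = (2.9733, 0.2000, -0.2400)
ω + α·dt = (1.7379, -0.6840, 0.3808)
2q̇ = q⊗(0,ω) = (0.0889204, 1.3156923, -1.0738391, 0.0889862)
updated quaternion q' = (0.9534, 0.1330, 0.1137, -0.2460)

p' = (2.6760, 2.0280, -2.8120)
q' = (0.9534, 0.1330, 0.1137, -0.2460)
v' = (-0.2720, -0.8720, 1.1560)
ω' = (1.7379, -0.6840, 0.3808)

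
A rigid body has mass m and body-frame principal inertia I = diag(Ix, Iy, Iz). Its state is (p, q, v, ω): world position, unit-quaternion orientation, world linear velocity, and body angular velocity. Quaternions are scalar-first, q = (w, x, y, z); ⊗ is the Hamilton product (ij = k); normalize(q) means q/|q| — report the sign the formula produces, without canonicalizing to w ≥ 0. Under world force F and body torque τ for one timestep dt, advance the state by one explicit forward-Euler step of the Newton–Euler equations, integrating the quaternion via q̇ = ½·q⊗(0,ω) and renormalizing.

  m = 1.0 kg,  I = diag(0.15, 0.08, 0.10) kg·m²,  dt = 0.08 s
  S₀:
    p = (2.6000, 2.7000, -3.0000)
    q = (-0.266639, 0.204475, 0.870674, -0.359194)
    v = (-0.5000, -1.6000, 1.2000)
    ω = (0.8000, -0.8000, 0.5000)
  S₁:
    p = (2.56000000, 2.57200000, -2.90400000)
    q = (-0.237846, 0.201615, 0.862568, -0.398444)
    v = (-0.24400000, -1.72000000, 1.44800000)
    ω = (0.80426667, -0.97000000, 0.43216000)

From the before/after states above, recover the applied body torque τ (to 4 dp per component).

Δω = ω₁−ω₀ = (0.00426667, -0.17000000, -0.06784000)
gyro term ω₀×Iω₀ = (-0.0080, 0.0200, 0.0448)
applied torque τ = (0.0000, -0.1500, -0.0400)

τ = (0.0000, -0.1500, -0.0400)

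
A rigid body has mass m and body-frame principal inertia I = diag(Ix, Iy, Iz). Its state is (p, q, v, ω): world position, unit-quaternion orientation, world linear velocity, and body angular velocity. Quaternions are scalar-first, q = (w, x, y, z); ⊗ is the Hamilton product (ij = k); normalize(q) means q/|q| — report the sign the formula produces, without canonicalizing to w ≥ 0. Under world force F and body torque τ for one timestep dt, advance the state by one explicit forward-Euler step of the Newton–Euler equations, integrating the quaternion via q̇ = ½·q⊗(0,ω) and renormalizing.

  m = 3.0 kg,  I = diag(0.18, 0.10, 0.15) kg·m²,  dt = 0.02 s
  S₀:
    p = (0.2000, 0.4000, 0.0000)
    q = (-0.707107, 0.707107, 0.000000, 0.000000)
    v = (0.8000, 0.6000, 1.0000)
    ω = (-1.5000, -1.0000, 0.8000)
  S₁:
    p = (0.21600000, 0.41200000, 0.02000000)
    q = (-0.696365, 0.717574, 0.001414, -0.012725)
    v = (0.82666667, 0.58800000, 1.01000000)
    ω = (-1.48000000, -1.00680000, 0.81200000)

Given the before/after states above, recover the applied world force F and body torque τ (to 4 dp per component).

F = (4.0000, -1.8000, 1.5000)
τ = (0.1400, -0.0700, -0.0300)

velocity change Δv = (0.02666667, -0.01200000, 0.01000000)
m·(v₁−v₀)/dt = (4.0000, -1.8000, 1.5000)
rate change Δω = (0.02000000, -0.00680000, 0.01200000)
gyro term ω₀×Iω₀ = (-0.0400, -0.0360, -0.1200)
I·α + gyro = (0.1400, -0.0700, -0.0300)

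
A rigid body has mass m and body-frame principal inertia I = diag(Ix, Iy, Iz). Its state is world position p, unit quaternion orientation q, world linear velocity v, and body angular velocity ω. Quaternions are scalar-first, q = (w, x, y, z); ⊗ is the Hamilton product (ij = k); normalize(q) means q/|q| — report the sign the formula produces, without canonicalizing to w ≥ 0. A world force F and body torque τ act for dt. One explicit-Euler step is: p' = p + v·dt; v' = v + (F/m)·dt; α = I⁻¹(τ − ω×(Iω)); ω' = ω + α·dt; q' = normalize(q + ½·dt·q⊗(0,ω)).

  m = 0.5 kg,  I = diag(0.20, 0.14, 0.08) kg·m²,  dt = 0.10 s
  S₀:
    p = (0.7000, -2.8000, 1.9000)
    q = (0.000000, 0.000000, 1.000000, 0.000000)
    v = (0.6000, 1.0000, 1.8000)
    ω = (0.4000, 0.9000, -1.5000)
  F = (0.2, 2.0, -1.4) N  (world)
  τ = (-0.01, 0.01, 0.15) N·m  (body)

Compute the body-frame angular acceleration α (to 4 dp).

α = (-0.4550, 0.5857, 2.1450)

precession coupling ω×(Iω) = (0.0810, -0.0720, -0.0216)
α = I⁻¹(τ − ω×Iω) = (-0.4550, 0.5857, 2.1450)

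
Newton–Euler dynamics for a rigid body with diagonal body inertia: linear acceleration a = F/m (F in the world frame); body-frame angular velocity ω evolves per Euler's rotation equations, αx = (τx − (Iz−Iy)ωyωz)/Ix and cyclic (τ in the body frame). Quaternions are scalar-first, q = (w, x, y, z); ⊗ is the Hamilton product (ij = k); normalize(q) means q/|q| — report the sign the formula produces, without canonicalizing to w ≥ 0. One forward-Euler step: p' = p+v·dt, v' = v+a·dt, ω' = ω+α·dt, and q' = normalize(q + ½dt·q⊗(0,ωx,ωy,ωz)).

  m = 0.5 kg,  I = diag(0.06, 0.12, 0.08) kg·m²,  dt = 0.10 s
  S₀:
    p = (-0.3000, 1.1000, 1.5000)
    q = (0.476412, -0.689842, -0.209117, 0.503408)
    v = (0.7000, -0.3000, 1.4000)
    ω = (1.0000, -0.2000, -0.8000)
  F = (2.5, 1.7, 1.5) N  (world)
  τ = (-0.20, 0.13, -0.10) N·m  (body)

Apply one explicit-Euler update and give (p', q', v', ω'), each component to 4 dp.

p' = p + v·dt = (-0.2300, 1.0700, 1.6400)
v + (F/m)dt = (1.2000, 0.0400, 1.7000)
angular accel α = (-3.2267, 0.9500, -1.1000)
ω + α·dt = (0.6773, -0.1050, -0.9100)
q⊗(0,ω) = (1.0507450, 0.7443872, -0.1437480, -0.0340442)
q + ½dt·q⊗(0,ω), renormalized = (0.5278, -0.6513, -0.2159, 0.5007)

p' = (-0.2300, 1.0700, 1.6400)
q' = (0.5278, -0.6513, -0.2159, 0.5007)
v' = (1.2000, 0.0400, 1.7000)
ω' = (0.6773, -0.1050, -0.9100)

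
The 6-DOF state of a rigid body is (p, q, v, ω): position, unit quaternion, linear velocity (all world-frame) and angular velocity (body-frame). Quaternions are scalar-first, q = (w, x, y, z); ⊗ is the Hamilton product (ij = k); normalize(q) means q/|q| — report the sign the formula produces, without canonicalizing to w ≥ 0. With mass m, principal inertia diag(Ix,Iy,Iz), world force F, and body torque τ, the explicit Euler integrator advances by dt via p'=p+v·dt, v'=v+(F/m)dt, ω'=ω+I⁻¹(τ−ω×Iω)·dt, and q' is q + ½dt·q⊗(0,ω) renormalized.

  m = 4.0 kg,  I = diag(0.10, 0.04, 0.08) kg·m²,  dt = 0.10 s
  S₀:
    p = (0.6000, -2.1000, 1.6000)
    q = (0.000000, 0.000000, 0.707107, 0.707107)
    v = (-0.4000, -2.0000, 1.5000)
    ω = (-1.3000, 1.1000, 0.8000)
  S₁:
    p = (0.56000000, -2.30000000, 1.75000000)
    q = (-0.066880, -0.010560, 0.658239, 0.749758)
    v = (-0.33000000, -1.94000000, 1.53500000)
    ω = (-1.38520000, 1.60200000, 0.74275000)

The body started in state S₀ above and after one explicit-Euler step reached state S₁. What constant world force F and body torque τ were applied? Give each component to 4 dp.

velocity change Δv = (0.07000000, 0.06000000, 0.03500000)
F = m·Δv/dt = (2.8000, 2.4000, 1.4000)
ω₁ − ω₀ = (-0.08520000, 0.50200000, -0.05725000)
applied torque τ = (-0.0500, 0.1800, 0.0400)

F = (2.8000, 2.4000, 1.4000)
τ = (-0.0500, 0.1800, 0.0400)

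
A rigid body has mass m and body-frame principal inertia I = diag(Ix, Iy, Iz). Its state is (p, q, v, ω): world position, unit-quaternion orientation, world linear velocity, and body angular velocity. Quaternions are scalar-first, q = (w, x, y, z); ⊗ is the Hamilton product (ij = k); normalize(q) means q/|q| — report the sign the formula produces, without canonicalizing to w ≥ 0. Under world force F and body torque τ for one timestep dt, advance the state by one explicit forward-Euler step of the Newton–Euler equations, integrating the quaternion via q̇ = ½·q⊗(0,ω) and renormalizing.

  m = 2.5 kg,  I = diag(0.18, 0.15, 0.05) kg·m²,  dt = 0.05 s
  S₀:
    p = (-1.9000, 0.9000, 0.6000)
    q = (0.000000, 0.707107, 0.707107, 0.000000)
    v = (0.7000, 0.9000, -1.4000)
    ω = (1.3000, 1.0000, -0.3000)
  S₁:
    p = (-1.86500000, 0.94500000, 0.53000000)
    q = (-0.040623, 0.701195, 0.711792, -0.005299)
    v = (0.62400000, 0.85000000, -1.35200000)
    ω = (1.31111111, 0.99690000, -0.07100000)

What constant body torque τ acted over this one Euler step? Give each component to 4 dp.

τ = (0.0700, -0.0600, 0.1900)

rate change Δω = (0.01111111, -0.00310000, 0.22900000)
gyro term ω₀×Iω₀ = (0.0300, -0.0507, -0.0390)
applied torque τ = (0.0700, -0.0600, 0.1900)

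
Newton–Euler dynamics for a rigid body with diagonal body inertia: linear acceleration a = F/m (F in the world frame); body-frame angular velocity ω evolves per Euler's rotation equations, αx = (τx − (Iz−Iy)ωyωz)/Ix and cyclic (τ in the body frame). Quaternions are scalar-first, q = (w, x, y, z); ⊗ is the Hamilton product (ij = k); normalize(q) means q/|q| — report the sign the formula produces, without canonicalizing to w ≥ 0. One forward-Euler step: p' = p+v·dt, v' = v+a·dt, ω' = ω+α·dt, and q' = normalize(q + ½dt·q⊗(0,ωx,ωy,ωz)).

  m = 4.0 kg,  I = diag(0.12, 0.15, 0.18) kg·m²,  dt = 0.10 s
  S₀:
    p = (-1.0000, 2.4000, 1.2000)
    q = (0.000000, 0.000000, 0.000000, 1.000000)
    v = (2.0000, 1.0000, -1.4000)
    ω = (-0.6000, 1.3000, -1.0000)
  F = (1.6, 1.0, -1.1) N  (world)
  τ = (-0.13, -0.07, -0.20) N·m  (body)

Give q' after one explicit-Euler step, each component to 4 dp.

2q̇ = q⊗(0,ω) = (1.0000000, -1.3000000, -0.6000000, 0.0000000)
q' = normalize(q + ½dt·q⊗(0,ω)) = (0.0498, -0.0648, -0.0299, 0.9962)

q' = (0.0498, -0.0648, -0.0299, 0.9962)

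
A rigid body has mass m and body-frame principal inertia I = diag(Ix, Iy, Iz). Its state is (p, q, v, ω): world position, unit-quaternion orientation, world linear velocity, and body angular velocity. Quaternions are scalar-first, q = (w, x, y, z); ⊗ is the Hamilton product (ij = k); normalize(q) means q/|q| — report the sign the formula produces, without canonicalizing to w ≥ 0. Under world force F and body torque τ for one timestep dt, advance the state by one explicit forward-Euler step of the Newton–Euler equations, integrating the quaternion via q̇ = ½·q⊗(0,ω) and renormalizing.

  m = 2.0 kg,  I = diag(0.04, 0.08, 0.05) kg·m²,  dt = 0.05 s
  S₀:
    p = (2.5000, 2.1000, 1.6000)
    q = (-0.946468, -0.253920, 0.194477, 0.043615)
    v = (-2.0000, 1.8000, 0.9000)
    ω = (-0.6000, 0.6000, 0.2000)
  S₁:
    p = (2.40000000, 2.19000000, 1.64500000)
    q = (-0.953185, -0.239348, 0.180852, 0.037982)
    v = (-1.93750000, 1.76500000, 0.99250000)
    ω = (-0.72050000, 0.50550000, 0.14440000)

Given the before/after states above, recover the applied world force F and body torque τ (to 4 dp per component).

F = (2.5000, -1.4000, 3.7000)
τ = (-0.1000, -0.1500, -0.0700)

Δω = ω₁−ω₀ = (-0.12050000, -0.09450000, -0.05560000)
ω₀×(Iω₀) = (-0.0036, 0.0012, -0.0144)
applied torque τ = (-0.1000, -0.1500, -0.0700)
v₁ − v₀ = (0.06250000, -0.03500000, 0.09250000)
applied force F = (2.5000, -1.4000, 3.7000)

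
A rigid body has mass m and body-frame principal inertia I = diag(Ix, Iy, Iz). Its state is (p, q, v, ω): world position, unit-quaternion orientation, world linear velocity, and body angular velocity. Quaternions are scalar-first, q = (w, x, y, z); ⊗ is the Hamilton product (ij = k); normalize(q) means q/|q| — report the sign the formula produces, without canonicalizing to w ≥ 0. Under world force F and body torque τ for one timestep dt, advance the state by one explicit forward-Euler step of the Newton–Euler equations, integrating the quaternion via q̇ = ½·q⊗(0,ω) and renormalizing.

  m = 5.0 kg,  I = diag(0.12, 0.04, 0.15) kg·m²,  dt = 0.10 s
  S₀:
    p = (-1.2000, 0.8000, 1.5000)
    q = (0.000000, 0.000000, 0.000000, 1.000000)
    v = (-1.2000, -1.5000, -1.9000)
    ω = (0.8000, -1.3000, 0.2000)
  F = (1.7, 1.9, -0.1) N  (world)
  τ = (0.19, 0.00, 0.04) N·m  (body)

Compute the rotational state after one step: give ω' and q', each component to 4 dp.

precession coupling ω×(Iω) = (-0.0286, -0.0048, 0.0832)
α = I⁻¹(τ − ω×Iω) = (1.8217, 0.1200, -0.2880)
new body rate ω' = (0.9822, -1.2880, 0.1712)
q⊗(0,ω) = (-0.2000000, 1.3000000, 0.8000000, 0.0000000)
updated quaternion q' = (-0.0100, 0.0648, 0.0399, 0.9971)

ω' = (0.9822, -1.2880, 0.1712)
q' = (-0.0100, 0.0648, 0.0399, 0.9971)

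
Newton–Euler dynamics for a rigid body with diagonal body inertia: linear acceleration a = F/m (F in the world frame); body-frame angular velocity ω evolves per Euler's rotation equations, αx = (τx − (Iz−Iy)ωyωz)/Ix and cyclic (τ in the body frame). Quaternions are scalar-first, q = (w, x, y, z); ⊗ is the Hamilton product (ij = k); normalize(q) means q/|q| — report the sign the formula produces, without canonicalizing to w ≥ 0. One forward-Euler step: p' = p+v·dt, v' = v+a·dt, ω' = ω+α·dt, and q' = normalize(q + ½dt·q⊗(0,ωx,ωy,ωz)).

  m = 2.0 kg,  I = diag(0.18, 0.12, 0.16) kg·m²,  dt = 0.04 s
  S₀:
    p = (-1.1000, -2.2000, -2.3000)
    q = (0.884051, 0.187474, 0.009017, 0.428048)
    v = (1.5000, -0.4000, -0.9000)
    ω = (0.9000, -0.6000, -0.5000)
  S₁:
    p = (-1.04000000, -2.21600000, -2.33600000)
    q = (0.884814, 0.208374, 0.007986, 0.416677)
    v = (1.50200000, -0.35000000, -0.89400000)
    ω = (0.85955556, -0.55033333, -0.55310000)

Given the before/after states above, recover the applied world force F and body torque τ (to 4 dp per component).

F = (0.1000, 2.5000, 0.3000)
τ = (-0.1700, 0.1400, -0.1800)

v₁ − v₀ = (0.00200000, 0.05000000, 0.00600000)
m·(v₁−v₀)/dt = (0.1000, 2.5000, 0.3000)
ω₁ − ω₀ = (-0.04044444, 0.04966667, -0.05310000)
gyro term ω₀×Iω₀ = (0.0120, -0.0090, 0.0324)
τ = I·(Δω/dt) + ω₀×(Iω₀) = (-0.1700, 0.1400, -0.1800)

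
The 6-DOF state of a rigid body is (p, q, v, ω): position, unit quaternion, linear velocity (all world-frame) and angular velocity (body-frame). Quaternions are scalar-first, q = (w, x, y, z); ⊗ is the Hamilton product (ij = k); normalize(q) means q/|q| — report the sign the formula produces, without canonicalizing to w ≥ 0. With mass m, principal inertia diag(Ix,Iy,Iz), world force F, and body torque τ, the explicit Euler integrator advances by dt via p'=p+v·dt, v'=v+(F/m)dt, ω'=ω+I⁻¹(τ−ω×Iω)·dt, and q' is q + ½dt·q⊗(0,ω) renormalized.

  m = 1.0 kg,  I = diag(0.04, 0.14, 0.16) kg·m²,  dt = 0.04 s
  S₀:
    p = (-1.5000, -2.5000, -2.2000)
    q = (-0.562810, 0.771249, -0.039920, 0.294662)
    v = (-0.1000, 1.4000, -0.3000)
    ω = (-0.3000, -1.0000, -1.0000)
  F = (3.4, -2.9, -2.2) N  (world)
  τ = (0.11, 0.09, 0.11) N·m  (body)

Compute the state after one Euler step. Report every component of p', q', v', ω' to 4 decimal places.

p' = p + v·dt = (-1.5040, -2.4440, -2.2120)
v' = v + a·dt = (0.0360, 1.2840, -0.3880)
ω×(Iω) gyroscopic = (0.0200, -0.0360, 0.0300)
α = I⁻¹(τ − ω×Iω) = (2.2500, 0.9000, 0.5000)
ω + α·dt = (-0.2100, -0.9640, -0.9800)
2q̇ = q⊗(0,ω) = (0.4861167, 0.5034250, 1.2456604, -0.2204150)
q' = normalize(q + ½dt·q⊗(0,ω)) = (-0.5529, 0.7810, -0.0150, 0.2901)

p' = (-1.5040, -2.4440, -2.2120)
q' = (-0.5529, 0.7810, -0.0150, 0.2901)
v' = (0.0360, 1.2840, -0.3880)
ω' = (-0.2100, -0.9640, -0.9800)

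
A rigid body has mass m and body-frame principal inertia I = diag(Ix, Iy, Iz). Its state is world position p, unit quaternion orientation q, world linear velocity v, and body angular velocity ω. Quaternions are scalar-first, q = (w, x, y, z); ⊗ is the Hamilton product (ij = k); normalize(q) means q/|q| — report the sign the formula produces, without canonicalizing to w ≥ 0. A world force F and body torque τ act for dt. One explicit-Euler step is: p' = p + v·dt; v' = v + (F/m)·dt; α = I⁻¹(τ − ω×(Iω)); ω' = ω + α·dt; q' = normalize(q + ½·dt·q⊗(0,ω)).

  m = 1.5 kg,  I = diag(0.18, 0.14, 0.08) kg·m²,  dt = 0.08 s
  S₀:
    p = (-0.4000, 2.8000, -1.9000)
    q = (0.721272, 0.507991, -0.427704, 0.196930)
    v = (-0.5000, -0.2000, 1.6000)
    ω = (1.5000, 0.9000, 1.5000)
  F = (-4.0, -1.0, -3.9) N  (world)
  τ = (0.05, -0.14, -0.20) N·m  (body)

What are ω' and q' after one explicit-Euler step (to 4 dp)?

ω' = (1.5582, 0.6914, 1.3540)
q' = (0.6914, 0.5163, -0.4186, 0.2830)

ω×(Iω) gyroscopic = (-0.0810, 0.2250, -0.0540)
angular accel α = (0.7278, -2.6071, -1.8250)
new body rate ω' = (1.5582, 0.6914, 1.3540)
Hamilton product q⊗(0,ω) = (-0.6724479, 0.2631150, 0.1825533, 2.1806559)
q + ½dt·q⊗(0,ω), renormalized = (0.6914, 0.5163, -0.4186, 0.2830)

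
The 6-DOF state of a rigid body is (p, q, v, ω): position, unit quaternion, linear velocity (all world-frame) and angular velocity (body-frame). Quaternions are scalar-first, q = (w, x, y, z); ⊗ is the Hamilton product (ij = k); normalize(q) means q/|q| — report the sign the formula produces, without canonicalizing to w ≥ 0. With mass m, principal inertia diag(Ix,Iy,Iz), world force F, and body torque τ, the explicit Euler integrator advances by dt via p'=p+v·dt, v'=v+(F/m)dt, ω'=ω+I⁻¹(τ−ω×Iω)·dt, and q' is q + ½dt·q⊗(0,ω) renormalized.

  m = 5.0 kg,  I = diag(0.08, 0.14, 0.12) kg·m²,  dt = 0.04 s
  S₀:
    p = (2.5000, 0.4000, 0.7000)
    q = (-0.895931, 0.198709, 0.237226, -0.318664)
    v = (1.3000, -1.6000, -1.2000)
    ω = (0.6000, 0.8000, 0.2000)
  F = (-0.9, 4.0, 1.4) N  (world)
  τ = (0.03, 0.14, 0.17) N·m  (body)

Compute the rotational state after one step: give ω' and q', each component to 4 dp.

ω' = (0.6166, 0.8414, 0.2471)
q' = (-0.9006, 0.1940, 0.2182, -0.3218)

precession coupling ω×(Iω) = (-0.0032, -0.0048, 0.0288)
angular accel α = (0.4150, 1.0343, 1.1767)
ω + α·dt = (0.6166, 0.8414, 0.2471)
Hamilton product q⊗(0,ω) = (-0.2452734, -0.2351822, -0.9476850, -0.1625546)
q + ½dt·q⊗(0,ω), renormalized = (-0.9006, 0.1940, 0.2182, -0.3218)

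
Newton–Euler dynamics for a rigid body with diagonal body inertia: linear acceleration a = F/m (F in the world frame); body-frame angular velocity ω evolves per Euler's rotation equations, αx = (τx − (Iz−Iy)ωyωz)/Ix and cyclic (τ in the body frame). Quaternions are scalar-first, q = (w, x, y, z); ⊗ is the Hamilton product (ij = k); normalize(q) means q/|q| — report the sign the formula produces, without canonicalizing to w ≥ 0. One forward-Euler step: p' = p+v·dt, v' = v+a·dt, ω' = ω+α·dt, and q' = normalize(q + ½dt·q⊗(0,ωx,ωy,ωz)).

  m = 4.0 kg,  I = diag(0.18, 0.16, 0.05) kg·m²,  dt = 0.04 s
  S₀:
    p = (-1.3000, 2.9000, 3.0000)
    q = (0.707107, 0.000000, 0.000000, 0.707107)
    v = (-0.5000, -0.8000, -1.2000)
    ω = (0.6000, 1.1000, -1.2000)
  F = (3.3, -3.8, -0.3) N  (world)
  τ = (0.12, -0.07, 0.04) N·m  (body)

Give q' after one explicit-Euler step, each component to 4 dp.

2q̇ = q⊗(0,ω) = (0.8485284, -0.3535535, 1.2020819, -0.8485284)
updated quaternion q' = (0.7236, -0.0071, 0.0240, 0.6897)

q' = (0.7236, -0.0071, 0.0240, 0.6897)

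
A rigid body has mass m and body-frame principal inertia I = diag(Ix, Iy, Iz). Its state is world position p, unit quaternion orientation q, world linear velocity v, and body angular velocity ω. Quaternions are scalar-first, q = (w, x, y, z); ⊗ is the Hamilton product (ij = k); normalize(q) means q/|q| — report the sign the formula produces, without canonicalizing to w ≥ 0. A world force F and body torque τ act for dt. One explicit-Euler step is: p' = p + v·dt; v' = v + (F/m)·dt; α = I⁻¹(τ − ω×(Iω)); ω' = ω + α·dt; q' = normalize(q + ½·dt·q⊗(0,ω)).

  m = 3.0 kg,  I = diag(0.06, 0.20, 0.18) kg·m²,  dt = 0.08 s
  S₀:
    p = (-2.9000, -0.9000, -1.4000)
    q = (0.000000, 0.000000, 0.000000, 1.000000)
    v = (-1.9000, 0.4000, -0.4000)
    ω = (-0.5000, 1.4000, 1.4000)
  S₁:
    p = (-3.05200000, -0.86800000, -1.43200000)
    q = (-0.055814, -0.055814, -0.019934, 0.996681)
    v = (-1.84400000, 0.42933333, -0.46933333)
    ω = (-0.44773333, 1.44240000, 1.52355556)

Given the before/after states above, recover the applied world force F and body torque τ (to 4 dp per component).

ω₁ − ω₀ = (0.05226667, 0.04240000, 0.12355556)
precession coupling = (-0.0392, 0.0840, -0.0980)
τ = I·(Δω/dt) + ω₀×(Iω₀) = (0.0000, 0.1900, 0.1800)
velocity change Δv = (0.05600000, 0.02933333, -0.06933333)
m·(v₁−v₀)/dt = (2.1000, 1.1000, -2.6000)

F = (2.1000, 1.1000, -2.6000)
τ = (0.0000, 0.1900, 0.1800)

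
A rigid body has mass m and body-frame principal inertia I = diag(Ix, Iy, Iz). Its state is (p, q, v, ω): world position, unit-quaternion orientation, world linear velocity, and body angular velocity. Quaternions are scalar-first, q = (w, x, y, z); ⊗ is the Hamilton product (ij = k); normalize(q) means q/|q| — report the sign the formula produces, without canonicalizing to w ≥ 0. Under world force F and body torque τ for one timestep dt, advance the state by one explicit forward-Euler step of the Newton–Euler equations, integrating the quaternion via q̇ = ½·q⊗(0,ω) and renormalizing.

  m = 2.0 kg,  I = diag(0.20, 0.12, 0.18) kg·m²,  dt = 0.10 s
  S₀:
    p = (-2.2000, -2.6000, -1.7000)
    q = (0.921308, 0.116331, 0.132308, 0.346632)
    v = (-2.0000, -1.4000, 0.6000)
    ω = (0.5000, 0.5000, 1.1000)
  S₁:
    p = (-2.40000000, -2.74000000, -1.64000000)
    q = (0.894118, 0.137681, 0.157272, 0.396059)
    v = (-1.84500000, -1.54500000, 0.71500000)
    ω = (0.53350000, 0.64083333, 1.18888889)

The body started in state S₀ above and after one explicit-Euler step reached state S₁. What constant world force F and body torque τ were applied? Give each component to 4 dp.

Δω = ω₁−ω₀ = (0.03350000, 0.14083333, 0.08888889)
applied torque τ = (0.1000, 0.1800, 0.1400)
v₁ − v₀ = (0.15500000, -0.14500000, 0.11500000)
applied force F = (3.1000, -2.9000, 2.3000)

F = (3.1000, -2.9000, 2.3000)
τ = (0.1000, 0.1800, 0.1400)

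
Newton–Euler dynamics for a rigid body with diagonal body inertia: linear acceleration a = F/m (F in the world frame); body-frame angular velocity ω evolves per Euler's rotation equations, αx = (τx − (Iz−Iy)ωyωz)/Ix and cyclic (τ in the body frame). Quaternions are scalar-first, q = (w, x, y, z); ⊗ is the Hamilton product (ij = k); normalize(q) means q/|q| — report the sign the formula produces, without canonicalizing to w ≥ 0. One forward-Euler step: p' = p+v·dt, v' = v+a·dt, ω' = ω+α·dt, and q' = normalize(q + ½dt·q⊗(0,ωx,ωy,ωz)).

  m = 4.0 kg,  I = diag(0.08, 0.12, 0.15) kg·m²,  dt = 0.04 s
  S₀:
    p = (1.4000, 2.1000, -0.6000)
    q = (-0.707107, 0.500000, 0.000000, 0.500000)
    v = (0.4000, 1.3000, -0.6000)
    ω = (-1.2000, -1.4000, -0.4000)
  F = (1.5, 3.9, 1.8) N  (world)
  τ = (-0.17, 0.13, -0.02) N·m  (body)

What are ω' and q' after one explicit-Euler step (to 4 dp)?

ω' = (-1.2934, -1.3455, -0.4233)
q' = (-0.6906, 0.5306, 0.0118, 0.4913)

angular accel α = (-2.3350, 1.3633, -0.5813)
ω + α·dt = (-1.2934, -1.3455, -0.4233)
q⊗(0,ω) = (0.8000000, 1.5485284, 0.5899498, -0.4171572)
q' = normalize(q + ½dt·q⊗(0,ω)) = (-0.6906, 0.5306, 0.0118, 0.4913)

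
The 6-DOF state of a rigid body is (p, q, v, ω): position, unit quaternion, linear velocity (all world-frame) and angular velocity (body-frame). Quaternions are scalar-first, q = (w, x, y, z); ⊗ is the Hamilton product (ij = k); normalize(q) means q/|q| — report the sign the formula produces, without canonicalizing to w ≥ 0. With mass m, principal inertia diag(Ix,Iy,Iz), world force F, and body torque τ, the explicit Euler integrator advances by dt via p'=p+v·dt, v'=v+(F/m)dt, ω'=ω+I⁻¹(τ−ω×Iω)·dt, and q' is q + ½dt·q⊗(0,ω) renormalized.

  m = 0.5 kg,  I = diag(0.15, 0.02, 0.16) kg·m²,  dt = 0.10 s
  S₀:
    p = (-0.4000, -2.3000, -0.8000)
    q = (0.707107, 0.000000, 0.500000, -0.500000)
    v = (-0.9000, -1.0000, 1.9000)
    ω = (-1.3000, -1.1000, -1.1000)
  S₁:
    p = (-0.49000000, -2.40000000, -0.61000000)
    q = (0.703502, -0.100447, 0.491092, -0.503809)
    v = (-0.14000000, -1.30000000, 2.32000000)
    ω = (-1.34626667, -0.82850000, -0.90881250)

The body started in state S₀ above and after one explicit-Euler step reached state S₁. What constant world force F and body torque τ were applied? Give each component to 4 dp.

rate change Δω = (-0.04626667, 0.27150000, 0.19118750)
τ = I·(Δω/dt) + ω₀×(Iω₀) = (0.1000, 0.0400, 0.1200)
Δv = v₁−v₀ = (0.76000000, -0.30000000, 0.42000000)
m·(v₁−v₀)/dt = (3.8000, -1.5000, 2.1000)

F = (3.8000, -1.5000, 2.1000)
τ = (0.1000, 0.0400, 0.1200)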